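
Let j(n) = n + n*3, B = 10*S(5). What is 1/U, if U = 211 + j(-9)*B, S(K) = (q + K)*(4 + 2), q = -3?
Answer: -1/4109 ≈ -0.00024337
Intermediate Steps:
S(K) = -18 + 6*K (S(K) = (-3 + K)*(4 + 2) = (-3 + K)*6 = -18 + 6*K)
B = 120 (B = 10*(-18 + 6*5) = 10*(-18 + 30) = 10*12 = 120)
j(n) = 4*n (j(n) = n + 3*n = 4*n)
U = -4109 (U = 211 + (4*(-9))*120 = 211 - 36*120 = 211 - 4320 = -4109)
1/U = 1/(-4109) = -1/4109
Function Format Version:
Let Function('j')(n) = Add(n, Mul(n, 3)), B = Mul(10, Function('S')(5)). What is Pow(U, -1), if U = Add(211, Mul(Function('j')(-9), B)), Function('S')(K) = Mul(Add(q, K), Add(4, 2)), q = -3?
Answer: Rational(-1, 4109) ≈ -0.00024337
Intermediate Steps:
Function('S')(K) = Add(-18, Mul(6, K)) (Function('S')(K) = Mul(Add(-3, K), Add(4, 2)) = Mul(Add(-3, K), 6) = Add(-18, Mul(6, K)))
B = 120 (B = Mul(10, Add(-18, Mul(6, 5))) = Mul(10, Add(-18, 30)) = Mul(10, 12) = 120)
Function('j')(n) = Mul(4, n) (Function('j')(n) = Add(n, Mul(3, n)) = Mul(4, n))
U = -4109 (U = Add(211, Mul(Mul(4, -9), 120)) = Add(211, Mul(-36, 120)) = Add(211, -4320) = -4109)
Pow(U, -1) = Pow(-4109, -1) = Rational(-1, 4109)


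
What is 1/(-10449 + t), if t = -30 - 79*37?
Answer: -1/13402 ≈ -7.4616e-5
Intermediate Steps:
t = -2953 (t = -30 - 2923 = -2953)
1/(-10449 + t) = 1/(-10449 - 2953) = 1/(-13402) = -1/13402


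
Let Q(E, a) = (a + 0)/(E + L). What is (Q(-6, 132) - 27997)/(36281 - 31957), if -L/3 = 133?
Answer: -3779639/583740 ≈ -6.4749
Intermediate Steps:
L = -399 (L = -3*133 = -399)
Q(E, a) = a/(-399 + E) (Q(E, a) = (a + 0)/(E - 399) = a/(-399 + E))
(Q(-6, 132) - 27997)/(36281 - 31957) = (132/(-399 - 6) - 27997)/(36281 - 31957) = (132/(-405) - 27997)/4324 = (132*(-1/405) - 27997)*(1/4324) = (-44/135 - 27997)*(1/4324) = -3779639/135*1/4324 = -3779639/583740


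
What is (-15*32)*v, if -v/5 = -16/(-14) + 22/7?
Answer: 72000/7 ≈ 10286.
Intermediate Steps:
v = -150/7 (v = -5*(-16/(-14) + 22/7) = -5*(-16*(-1/14) + 22*(⅐)) = -5*(8/7 + 22/7) = -5*30/7 = -150/7 ≈ -21.429)
(-15*32)*v = -15*32*(-150/7) = -480*(-150/7) = 72000/7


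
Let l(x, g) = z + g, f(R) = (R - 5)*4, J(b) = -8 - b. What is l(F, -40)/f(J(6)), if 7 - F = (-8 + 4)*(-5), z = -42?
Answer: 41/38 ≈ 1.0789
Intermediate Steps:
f(R) = -20 + 4*R (f(R) = (-5 + R)*4 = -20 + 4*R)
F = -13 (F = 7 - (-8 + 4)*(-5) = 7 - (-4)*(-5) = 7 - 1*20 = 7 - 20 = -13)
l(x, g) = -42 + g
l(F, -40)/f(J(6)) = (-42 - 40)/(-20 + 4*(-8 - 1*6)) = -82/(-20 + 4*(-8 - 6)) = -82/(-20 + 4*(-14)) = -82/(-20 - 56) = -82/(-76) = -82*(-1/76) = 41/38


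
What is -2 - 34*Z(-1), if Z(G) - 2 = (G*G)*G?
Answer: -36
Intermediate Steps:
Z(G) = 2 + G³ (Z(G) = 2 + (G*G)*G = 2 + G²*G = 2 + G³)
-2 - 34*Z(-1) = -2 - 34*(2 + (-1)³) = -2 - 34*(2 - 1) = -2 - 34*1 = -2 - 34 = -36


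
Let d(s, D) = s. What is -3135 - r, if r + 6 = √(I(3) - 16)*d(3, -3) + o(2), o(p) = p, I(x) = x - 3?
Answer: -3131 - 12*I ≈ -3131.0 - 12.0*I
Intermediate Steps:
I(x) = -3 + x
r = -4 + 12*I (r = -6 + (√((-3 + 3) - 16)*3 + 2) = -6 + (√(0 - 16)*3 + 2) = -6 + (√(-16)*3 + 2) = -6 + ((4*I)*3 + 2) = -6 + (12*I + 2) = -6 + (2 + 12*I) = -4 + 12*I ≈ -4.0 + 12.0*I)
-3135 - r = -3135 - (-4 + 12*I) = -3135 + (4 - 12*I) = -3131 - 12*I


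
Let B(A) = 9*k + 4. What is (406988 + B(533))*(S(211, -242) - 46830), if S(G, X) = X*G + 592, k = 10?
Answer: -39609078600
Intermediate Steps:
S(G, X) = 592 + G*X (S(G, X) = G*X + 592 = 592 + G*X)
B(A) = 94 (B(A) = 9*10 + 4 = 90 + 4 = 94)
(406988 + B(533))*(S(211, -242) - 46830) = (406988 + 94)*((592 + 211*(-242)) - 46830) = 407082*((592 - 51062) - 46830) = 407082*(-50470 - 46830) = 407082*(-97300) = -39609078600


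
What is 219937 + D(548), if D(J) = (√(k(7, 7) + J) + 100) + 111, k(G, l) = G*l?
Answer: 220148 + √597 ≈ 2.2017e+5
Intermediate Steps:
D(J) = 211 + √(49 + J) (D(J) = (√(7*7 + J) + 100) + 111 = (√(49 + J) + 100) + 111 = (100 + √(49 + J)) + 111 = 211 + √(49 + J))
219937 + D(548) = 219937 + (211 + √(49 + 548)) = 219937 + (211 + √597) = 220148 + √597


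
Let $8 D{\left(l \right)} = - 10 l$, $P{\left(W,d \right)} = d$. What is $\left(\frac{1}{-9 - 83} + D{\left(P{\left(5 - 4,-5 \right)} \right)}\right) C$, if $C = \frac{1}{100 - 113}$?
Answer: $- \frac{287}{598} \approx -0.47993$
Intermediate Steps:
$D{\left(l \right)} = - \frac{5 l}{4}$ ($D{\left(l \right)} = \frac{\left(-10\right) l}{8} = - \frac{5 l}{4}$)
$C = - \frac{1}{13}$ ($C = \frac{1}{-13} = - \frac{1}{13} \approx -0.076923$)
$\left(\frac{1}{-9 - 83} + D{\left(P{\left(5 - 4,-5 \right)} \right)}\right) C = \left(\frac{1}{-9 - 83} - - \frac{25}{4}\right) \left(- \frac{1}{13}\right) = \left(\frac{1}{-92} + \frac{25}{4}\right) \left(- \frac{1}{13}\right) = \left(- \frac{1}{92} + \frac{25}{4}\right) \left(- \frac{1}{13}\right) = \frac{287}{46} \left(- \frac{1}{13}\right) = - \frac{287}{598}$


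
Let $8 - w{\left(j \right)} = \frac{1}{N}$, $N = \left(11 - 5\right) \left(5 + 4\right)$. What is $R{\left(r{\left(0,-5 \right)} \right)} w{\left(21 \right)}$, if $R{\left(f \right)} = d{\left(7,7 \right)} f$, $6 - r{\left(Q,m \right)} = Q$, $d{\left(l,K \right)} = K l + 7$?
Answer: $\frac{24136}{9} \approx 2681.8$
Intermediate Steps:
$d{\left(l,K \right)} = 7 + K l$
$N = 54$ ($N = 6 \cdot 9 = 54$)
$r{\left(Q,m \right)} = 6 - Q$
$R{\left(f \right)} = 56 f$ ($R{\left(f \right)} = \left(7 + 7 \cdot 7\right) f = \left(7 + 49\right) f = 56 f$)
$w{\left(j \right)} = \frac{431}{54}$ ($w{\left(j \right)} = 8 - \frac{1}{54} = \frac{431}{54}$)
$R{\left(r{\left(0,-5 \right)} \right)} w{\left(21 \right)} = 56 \left(6 - 0\right) \frac{431}{54} = 56 \left(6 + 0\right) \frac{431}{54} = 56 \cdot 6 \cdot \frac{431}{54} = 336 \cdot \frac{431}{54} = \frac{24136}{9}$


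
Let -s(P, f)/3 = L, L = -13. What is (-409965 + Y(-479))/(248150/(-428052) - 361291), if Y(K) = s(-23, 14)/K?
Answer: 42028986341124/37039054196039 ≈ 1.1347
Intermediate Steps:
s(P, f) = 39 (s(P, f) = -3*(-13) = 39)
Y(K) = 39/K
(-409965 + Y(-479))/(248150/(-428052) - 361291) = (-409965 + 39/(-479))/(248150/(-428052) - 361291) = (-409965 + 39*(-1/479))/(248150*(-1/428052) - 361291) = (-409965 - 39/479)/(-124075/214026 - 361291) = -196373274/(479*(-77325791641/214026)) = -196373274/479*(-214026/77325791641) = 42028986341124/37039054196039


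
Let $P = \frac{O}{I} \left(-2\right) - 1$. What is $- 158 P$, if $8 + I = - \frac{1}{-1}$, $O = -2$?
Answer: $\frac{1738}{7} \approx 248.29$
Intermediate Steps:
$I = -7$ ($I = -8 - \frac{1}{-1} = -8 - -1 = -8 + 1 = -7$)
$P = - \frac{11}{7}$ ($P = - \frac{2}{-7} \left(-2\right) - 1 = \left(-2\right) \left(- \frac{1}{7}\right) \left(-2\right) - 1 = \frac{2}{7} \left(-2\right) - 1 = - \frac{4}{7} - 1 = - \frac{11}{7} \approx -1.5714$)
$- 158 P = \left(-158\right) \left(- \frac{11}{7}\right) = \frac{1738}{7}$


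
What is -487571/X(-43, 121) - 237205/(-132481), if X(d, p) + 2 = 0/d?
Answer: 64594368061/264962 ≈ 2.4379e+5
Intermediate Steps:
X(d, p) = -2 (X(d, p) = -2 + 0/d = -2 + 0 = -2)
-487571/X(-43, 121) - 237205/(-132481) = -487571/(-2) - 237205/(-132481) = -487571*(-½) - 237205*(-1/132481) = 487571/2 + 237205/132481 = 64594368061/264962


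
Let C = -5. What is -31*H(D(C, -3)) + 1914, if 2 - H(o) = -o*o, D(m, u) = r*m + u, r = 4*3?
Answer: -121187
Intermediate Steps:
r = 12
D(m, u) = u + 12*m (D(m, u) = 12*m + u = u + 12*m)
H(o) = 2 + o² (H(o) = 2 - (-1)*o*o = 2 - (-1)*o² = 2 + o²)
-31*H(D(C, -3)) + 1914 = -31*(2 + (-3 + 12*(-5))²) + 1914 = -31*(2 + (-3 - 60)²) + 1914 = -31*(2 + (-63)²) + 1914 = -31*(2 + 3969) + 1914 = -31*3971 + 1914 = -123101 + 1914 = -121187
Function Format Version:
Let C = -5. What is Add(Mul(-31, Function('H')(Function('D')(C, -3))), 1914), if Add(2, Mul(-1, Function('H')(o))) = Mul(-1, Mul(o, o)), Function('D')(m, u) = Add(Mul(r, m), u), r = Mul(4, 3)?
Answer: -121187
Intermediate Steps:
r = 12
Function('D')(m, u) = Add(u, Mul(12, m)) (Function('D')(m, u) = Add(Mul(12, m), u) = Add(u, Mul(12, m)))
Function('H')(o) = Add(2, Pow(o, 2)) (Function('H')(o) = Add(2, Mul(-1, Mul(-1, Mul(o, o)))) = Add(2, Mul(-1, Mul(-1, Pow(o, 2)))) = Add(2, Pow(o, 2)))
Add(Mul(-31, Function('H')(Function('D')(C, -3))), 1914) = Add(Mul(-31, Add(2, Pow(Add(-3, Mul(12, -5)), 2))), 1914) = Add(Mul(-31, Add(2, Pow(Add(-3, -60), 2))), 1914) = Add(Mul(-31, Add(2, Pow(-63, 2))), 1914) = Add(Mul(-31, Add(2, 3969)), 1914) = Add(Mul(-31, 3971), 1914) = Add(-123101, 1914) = -121187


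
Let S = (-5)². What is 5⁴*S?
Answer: 15625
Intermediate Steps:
S = 25
5⁴*S = 5⁴*25 = 625*25 = 15625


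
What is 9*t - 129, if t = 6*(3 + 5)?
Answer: 303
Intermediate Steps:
t = 48 (t = 6*8 = 48)
9*t - 129 = 9*48 - 129 = 432 - 129 = 303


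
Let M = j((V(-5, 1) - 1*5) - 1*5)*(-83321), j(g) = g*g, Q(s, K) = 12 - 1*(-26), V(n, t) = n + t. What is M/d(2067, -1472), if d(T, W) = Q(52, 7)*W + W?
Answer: 4082729/14352 ≈ 284.47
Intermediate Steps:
Q(s, K) = 38 (Q(s, K) = 12 + 26 = 38)
d(T, W) = 39*W (d(T, W) = 38*W + W = 39*W)
j(g) = g²
M = -16330916 (M = (((-5 + 1) - 1*5) - 1*5)²*(-83321) = ((-4 - 5) - 5)²*(-83321) = (-9 - 5)²*(-83321) = (-14)²*(-83321) = 196*(-83321) = -16330916)
M/d(2067, -1472) = -16330916/(39*(-1472)) = -16330916/(-57408) = -16330916*(-1/57408) = 4082729/14352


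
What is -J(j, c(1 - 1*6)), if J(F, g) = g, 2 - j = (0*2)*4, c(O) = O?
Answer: 5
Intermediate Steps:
j = 2 (j = 2 - 0*2*4 = 2 - 0*4 = 2 - 1*0 = 2 + 0 = 2)
-J(j, c(1 - 1*6)) = -(1 - 1*6) = -(1 - 6) = -1*(-5) = 5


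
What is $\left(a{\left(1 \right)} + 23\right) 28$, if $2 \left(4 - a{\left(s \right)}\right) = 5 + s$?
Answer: $672$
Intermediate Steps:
$a{\left(s \right)} = \frac{3}{2} - \frac{s}{2}$ ($a{\left(s \right)} = 4 - \frac{5 + s}{2} = 4 - \left(\frac{5}{2} + \frac{s}{2}\right) = \frac{3}{2} - \frac{s}{2}$)
$\left(a{\left(1 \right)} + 23\right) 28 = \left(\left(\frac{3}{2} - \frac{1}{2}\right) + 23\right) 28 = \left(1 + 23\right) 28 = 24 \cdot 28 = 672$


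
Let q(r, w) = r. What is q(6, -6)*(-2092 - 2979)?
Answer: -30426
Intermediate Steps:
q(6, -6)*(-2092 - 2979) = 6*(-2092 - 2979) = 6*(-5071) = -30426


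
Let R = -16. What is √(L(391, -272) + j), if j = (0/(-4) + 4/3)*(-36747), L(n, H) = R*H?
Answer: 2*I*√11161 ≈ 211.29*I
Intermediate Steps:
L(n, H) = -16*H
j = -48996 (j = (0*(-¼) + 4*(⅓))*(-36747) = (0 + 4/3)*(-36747) = (4/3)*(-36747) = -48996)
√(L(391, -272) + j) = √(-16*(-272) - 48996) = √(4352 - 48996) = √(-44644) = 2*I*√11161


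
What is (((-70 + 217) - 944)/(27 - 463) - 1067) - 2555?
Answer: -1578395/436 ≈ -3620.2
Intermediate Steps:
(((-70 + 217) - 944)/(27 - 463) - 1067) - 2555 = ((147 - 944)/(-436) - 1067) - 2555 = (-797*(-1/436) - 1067) - 2555 = (797/436 - 1067) - 2555 = -464415/436 - 2555 = -1578395/436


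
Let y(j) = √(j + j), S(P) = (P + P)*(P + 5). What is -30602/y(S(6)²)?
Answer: -1391*√2/12 ≈ -163.93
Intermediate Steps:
S(P) = 2*P*(5 + P) (S(P) = (2*P)*(5 + P) = 2*P*(5 + P))
y(j) = √2*√j (y(j) = √(2*j) = √2*√j)
-30602/y(S(6)²) = -30602*√2/264 = -1391*√2/12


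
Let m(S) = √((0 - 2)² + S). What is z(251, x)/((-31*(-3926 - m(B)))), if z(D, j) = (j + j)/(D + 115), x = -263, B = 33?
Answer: -1032538/87440439447 + 263*√37/87440439447 ≈ -1.1790e-5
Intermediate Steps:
z(D, j) = 2*j/(115 + D) (z(D, j) = (2*j)/(115 + D) = 2*j/(115 + D))
m(S) = √(4 + S) (m(S) = √((-2)² + S) = √(4 + S))
z(251, x)/((-31*(-3926 - m(B)))) = (2*(-263)/(115 + 251))/((-31*(-3926 - √(4 + 33)))) = (2*(-263)/366)/((-31*(-3926 - √37))) = (2*(-263)*(1/366))/(121706 + 31*√37) = -263/(183*(121706 + 31*√37))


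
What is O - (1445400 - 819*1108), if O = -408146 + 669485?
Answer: -276609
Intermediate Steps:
O = 261339
O - (1445400 - 819*1108) = 261339 - (1445400 - 819*1108) = 261339 - (1445400 - 1*907452) = 261339 - (1445400 - 907452) = 261339 - 1*537948 = 261339 - 537948 = -276609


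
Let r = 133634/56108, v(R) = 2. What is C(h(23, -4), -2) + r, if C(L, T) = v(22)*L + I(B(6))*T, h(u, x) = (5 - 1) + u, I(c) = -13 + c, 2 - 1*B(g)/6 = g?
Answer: 3657729/28054 ≈ 130.38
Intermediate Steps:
B(g) = 12 - 6*g
h(u, x) = 4 + u
C(L, T) = -37*T + 2*L (C(L, T) = 2*L + (-13 + (12 - 6*6))*T = 2*L + (-13 + (12 - 36))*T = 2*L + (-13 - 24)*T = 2*L - 37*T = -37*T + 2*L)
r = 66817/28054 (r = 133634*(1/56108) = 66817/28054 ≈ 2.3817)
C(h(23, -4), -2) + r = (-37*(-2) + 2*(4 + 23)) + 66817/28054 = (74 + 2*27) + 66817/28054 = (74 + 54) + 66817/28054 = 128 + 66817/28054 = 3657729/28054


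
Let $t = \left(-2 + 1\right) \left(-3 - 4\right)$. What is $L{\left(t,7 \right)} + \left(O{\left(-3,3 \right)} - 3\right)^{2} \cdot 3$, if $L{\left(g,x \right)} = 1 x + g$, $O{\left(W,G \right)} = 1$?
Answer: $26$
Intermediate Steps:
$t = 7$ ($t = \left(-1\right) \left(-7\right) = 7$)
$L{\left(g,x \right)} = g + x$ ($L{\left(g,x \right)} = x + g = g + x$)
$L{\left(t,7 \right)} + \left(O{\left(-3,3 \right)} - 3\right)^{2} \cdot 3 = \left(7 + 7\right) + \left(1 - 3\right)^{2} \cdot 3 = 14 + \left(-2\right)^{2} \cdot 3 = 14 + 4 \cdot 3 = 14 + 12 = 26$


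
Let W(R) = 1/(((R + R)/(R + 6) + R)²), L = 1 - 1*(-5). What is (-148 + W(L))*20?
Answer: -145020/49 ≈ -2959.6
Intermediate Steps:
L = 6 (L = 1 + 5 = 6)
W(R) = (R + 2*R/(6 + R))⁻² (W(R) = 1/(((2*R)/(6 + R) + R)²) = 1/((2*R/(6 + R) + R)²) = 1/((R + 2*R/(6 + R))²) = (R + 2*R/(6 + R))⁻²)
(-148 + W(L))*20 = (-148 + (6 + 6)²/(6²*(8 + 6)²))*20 = (-148 + (1/36)*12²/14²)*20 = (-148 + (1/36)*144*(1/196))*20 = (-148 + 1/49)*20 = -7251/49*20 = -145020/49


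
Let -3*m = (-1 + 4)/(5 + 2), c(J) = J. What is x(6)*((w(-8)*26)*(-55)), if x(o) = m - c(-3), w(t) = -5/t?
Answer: -17875/7 ≈ -2553.6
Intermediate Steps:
m = -1/7 (m = -(-1 + 4)/(3*(5 + 2)) = -1/7 ≈ -0.14286)
x(o) = 20/7 (x(o) = -1/7 - 1*(-3) = -1/7 + 3 = 20/7)
x(6)*((w(-8)*26)*(-55)) = 20*((-5/(-8)*26)*(-55))/7 = 20*((-5*(-1/8)*26)*(-55))/7 = 20*(((5/8)*26)*(-55))/7 = 20*((65/4)*(-55))/7 = (20/7)*(-3575/4) = -17875/7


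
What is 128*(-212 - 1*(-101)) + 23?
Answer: -14185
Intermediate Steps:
128*(-212 - 1*(-101)) + 23 = 128*(-212 + 101) + 23 = 128*(-111) + 23 = -14208 + 23 = -14185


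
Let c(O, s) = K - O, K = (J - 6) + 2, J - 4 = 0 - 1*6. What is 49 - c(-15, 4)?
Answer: 40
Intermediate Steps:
J = -2 (J = 4 + (0 - 1*6) = 4 + (0 - 6) = 4 - 6 = -2)
K = -6 (K = (-2 - 6) + 2 = -8 + 2 = -6)
c(O, s) = -6 - O
49 - c(-15, 4) = 49 - (-6 - 1*(-15)) = 49 - (-6 + 15) = 49 - 1*9 = 49 - 9 = 40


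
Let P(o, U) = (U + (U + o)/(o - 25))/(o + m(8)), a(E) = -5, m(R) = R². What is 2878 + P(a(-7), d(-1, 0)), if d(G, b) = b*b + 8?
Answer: 1698099/590 ≈ 2878.1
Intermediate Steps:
d(G, b) = 8 + b² (d(G, b) = b² + 8 = 8 + b²)
P(o, U) = (U + (U + o)/(-25 + o))/(64 + o) (P(o, U) = (U + (U + o)/(o - 25))/(o + 8²) = (U + (U + o)/(-25 + o))/(o + 64) = (U + (U + o)/(-25 + o))/(64 + o))
2878 + P(a(-7), d(-1, 0)) = 2878 + (-5 - 24*(8 + 0²) + (8 + 0²)*(-5))/(-1600 + (-5)² + 39*(-5)) = 2878 + (-5 - 24*(8 + 0) + (8 + 0)*(-5))/(-1600 + 25 - 195) = 2878 + (-5 - 24*8 + 8*(-5))/(-1770) = 2878 - (-5 - 192 - 40)/1770 = 2878 - 1/1770*(-237) = 2878 + 79/590 = 1698099/590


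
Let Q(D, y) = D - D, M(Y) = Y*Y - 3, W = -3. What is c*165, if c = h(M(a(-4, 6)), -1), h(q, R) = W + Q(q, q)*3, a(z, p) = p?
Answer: -495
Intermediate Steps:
M(Y) = -3 + Y**2 (M(Y) = Y**2 - 3 = -3 + Y**2)
Q(D, y) = 0
h(q, R) = -3 (h(q, R) = -3 + 0*3 = -3 + 0 = -3)
c = -3
c*165 = -3*165 = -495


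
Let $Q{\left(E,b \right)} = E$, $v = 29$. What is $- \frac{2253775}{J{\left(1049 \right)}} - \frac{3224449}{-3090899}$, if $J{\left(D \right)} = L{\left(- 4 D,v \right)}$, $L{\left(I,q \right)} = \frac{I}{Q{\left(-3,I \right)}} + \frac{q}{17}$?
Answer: $- \frac{355045448656844}{220748915681} \approx -1608.4$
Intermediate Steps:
$L{\left(I,q \right)} = - \frac{I}{3} + \frac{q}{17}$ ($L{\left(I,q \right)} = \frac{I}{-3} + \frac{q}{17} = I \left(- \frac{1}{3}\right) + q \frac{1}{17} = - \frac{I}{3} + \frac{q}{17}$)
$J{\left(D \right)} = \frac{29}{17} + \frac{4 D}{3}$ ($J{\left(D \right)} = - \frac{\left(-4\right) D}{3} + \frac{1}{17} \cdot 29 = \frac{4 D}{3} + \frac{29}{17} = \frac{29}{17} + \frac{4 D}{3}$)
$- \frac{2253775}{J{\left(1049 \right)}} - \frac{3224449}{-3090899} = - \frac{2253775}{\frac{29}{17} + \frac{4}{3} \cdot 1049} - \frac{3224449}{-3090899} = - \frac{2253775}{\frac{29}{17} + \frac{4196}{3}} - - \frac{3224449}{3090899} = - \frac{2253775}{\frac{71419}{51}} + \frac{3224449}{3090899} = \left(-2253775\right) \frac{51}{71419} + \frac{3224449}{3090899} = - \frac{114942525}{71419} + \frac{3224449}{3090899} = - \frac{355045448656844}{220748915681}$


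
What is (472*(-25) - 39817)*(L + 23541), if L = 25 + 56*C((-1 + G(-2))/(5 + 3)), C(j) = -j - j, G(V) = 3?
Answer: -1214960946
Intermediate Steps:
C(j) = -2*j
L = -3 (L = 25 + 56*(-2*(-1 + 3)/(5 + 3)) = 25 + 56*(-4/8) = 25 + 56*(-2*1/4) = 25 + 56*(-1/2) = 25 - 28 = -3)
(472*(-25) - 39817)*(L + 23541) = (472*(-25) - 39817)*(-3 + 23541) = (-11800 - 39817)*23538 = -51617*23538 = -1214960946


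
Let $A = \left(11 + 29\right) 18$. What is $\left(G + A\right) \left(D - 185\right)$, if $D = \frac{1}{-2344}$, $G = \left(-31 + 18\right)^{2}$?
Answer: $- \frac{385506849}{2344} \approx -1.6447 \cdot 10^{5}$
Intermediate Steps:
$A = 720$ ($A = 40 \cdot 18 = 720$)
$G = 169$ ($G = \left(-13\right)^{2} = 169$)
$D = - \frac{1}{2344} \approx -0.00042662$
$\left(G + A\right) \left(D - 185\right) = \left(169 + 720\right) \left(- \frac{1}{2344} - 185\right) = 889 \left(- \frac{433641}{2344}\right) = - \frac{385506849}{2344}$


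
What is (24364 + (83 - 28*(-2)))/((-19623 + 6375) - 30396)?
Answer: -24503/43644 ≈ -0.56143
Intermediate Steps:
(24364 + (83 - 28*(-2)))/((-19623 + 6375) - 30396) = (24364 + (83 + 56))/(-13248 - 30396) = (24364 + 139)/(-43644) = 24503*(-1/43644) = -24503/43644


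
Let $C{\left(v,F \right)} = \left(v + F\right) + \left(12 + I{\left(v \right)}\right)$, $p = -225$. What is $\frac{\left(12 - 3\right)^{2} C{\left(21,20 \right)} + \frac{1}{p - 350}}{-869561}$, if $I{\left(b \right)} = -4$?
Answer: $- \frac{2282174}{499997575} \approx -0.0045644$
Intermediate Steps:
$C{\left(v,F \right)} = 8 + F + v$ ($C{\left(v,F \right)} = \left(v + F\right) + \left(12 - 4\right) = \left(F + v\right) + 8 = 8 + F + v$)
$\frac{\left(12 - 3\right)^{2} C{\left(21,20 \right)} + \frac{1}{p - 350}}{-869561} = \frac{\left(12 - 3\right)^{2} \left(8 + 20 + 21\right) + \frac{1}{-225 - 350}}{-869561} = \left(9^{2} \cdot 49 + \frac{1}{-575}\right) \left(- \frac{1}{869561}\right) = \left(81 \cdot 49 - \frac{1}{575}\right) \left(- \frac{1}{869561}\right) = \left(3969 - \frac{1}{575}\right) \left(- \frac{1}{869561}\right) = \frac{2282174}{575} \left(- \frac{1}{869561}\right) = - \frac{2282174}{499997575}$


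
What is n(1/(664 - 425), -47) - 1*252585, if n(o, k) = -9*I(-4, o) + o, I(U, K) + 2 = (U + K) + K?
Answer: -60354926/239 ≈ -2.5253e+5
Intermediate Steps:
I(U, K) = -2 + U + 2*K (I(U, K) = -2 + ((U + K) + K) = -2 + ((K + U) + K) = -2 + (U + 2*K) = -2 + U + 2*K)
n(o, k) = 54 - 17*o (n(o, k) = -9*(-2 - 4 + 2*o) + o = -9*(-6 + 2*o) + o = (54 - 18*o) + o = 54 - 17*o)
n(1/(664 - 425), -47) - 1*252585 = (54 - 17/(664 - 425)) - 1*252585 = (54 - 17/239) - 252585 = 12889/239 - 252585 = -60354926/239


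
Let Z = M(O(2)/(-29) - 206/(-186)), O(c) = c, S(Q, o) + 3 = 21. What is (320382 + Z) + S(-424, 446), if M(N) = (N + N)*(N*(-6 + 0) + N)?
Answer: 2330449947590/7273809 ≈ 3.2039e+5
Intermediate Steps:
S(Q, o) = 18 (S(Q, o) = -3 + 21 = 18)
M(N) = -10*N**2 (M(N) = (2*N)*(N*(-6) + N) = (2*N)*(-6*N + N) = (2*N)*(-5*N) = -10*N**2)
Z = -78456010/7273809 (Z = -10*(2/(-29) - 206/(-186))**2 = -10*(2*(-1/29) - 206*(-1/186))**2 = -10*(-2/29 + 103/93)**2 = -10*(2801/2697)**2 = -10*7845601/7273809 = -78456010/7273809 ≈ -10.786)
(320382 + Z) + S(-424, 446) = (320382 - 78456010/7273809) + 18 = 2330319019028/7273809 + 18 = 2330449947590/7273809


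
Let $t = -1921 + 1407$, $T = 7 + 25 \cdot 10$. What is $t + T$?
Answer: $-257$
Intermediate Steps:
$T = 257$ ($T = 7 + 250 = 257$)
$t = -514$
$t + T = -514 + 257 = -257$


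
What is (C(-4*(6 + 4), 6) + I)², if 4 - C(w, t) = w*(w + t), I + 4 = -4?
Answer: 1860496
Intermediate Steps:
I = -8 (I = -4 - 4 = -8)
C(w, t) = 4 - w*(t + w) (C(w, t) = 4 - w*(w + t) = 4 - w*(t + w))
(C(-4*(6 + 4), 6) + I)² = ((4 - (-4*(6 + 4))² - 1*6*(-4*(6 + 4))) - 8)² = ((4 - (-4*10)² - 1*6*(-4*10)) - 8)² = ((4 - 1*(-40)² - 1*6*(-40)) - 8)² = ((4 - 1*1600 + 240) - 8)² = ((4 - 1600 + 240) - 8)² = (-1356 - 8)² = (-1364)² = 1860496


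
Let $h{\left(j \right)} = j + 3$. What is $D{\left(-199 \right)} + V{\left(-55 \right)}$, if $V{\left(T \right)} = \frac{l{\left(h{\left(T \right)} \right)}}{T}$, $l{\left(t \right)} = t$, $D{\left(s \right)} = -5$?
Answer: $- \frac{223}{55} \approx -4.0545$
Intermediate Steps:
$h{\left(j \right)} = 3 + j$
$V{\left(T \right)} = \frac{3 + T}{T}$
$D{\left(-199 \right)} + V{\left(-55 \right)} = -5 + \frac{3 - 55}{-55} = -5 - - \frac{52}{55} = -5 + \frac{52}{55} = - \frac{223}{55}$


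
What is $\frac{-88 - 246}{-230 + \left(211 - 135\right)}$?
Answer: $\frac{167}{77} \approx 2.1688$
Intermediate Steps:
$\frac{-88 - 246}{-230 + \left(211 - 135\right)} = - \frac{334}{-230 + 76} = - \frac{334}{-154} = \left(-334\right) \left(- \frac{1}{154}\right) = \frac{167}{77}$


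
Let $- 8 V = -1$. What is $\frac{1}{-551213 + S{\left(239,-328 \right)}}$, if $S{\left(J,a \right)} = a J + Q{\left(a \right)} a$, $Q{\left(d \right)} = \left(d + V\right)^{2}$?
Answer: $- \frac{8}{287122129} \approx -2.7863 \cdot 10^{-8}$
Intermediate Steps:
$V = \frac{1}{8}$ ($V = \left(- \frac{1}{8}\right) \left(-1\right) = \frac{1}{8} \approx 0.125$)
$Q{\left(d \right)} = \left(\frac{1}{8} + d\right)^{2}$ ($Q{\left(d \right)} = \left(d + \frac{1}{8}\right)^{2} = \left(\frac{1}{8} + d\right)^{2}$)
$S{\left(J,a \right)} = J a + \frac{a \left(1 + 8 a\right)^{2}}{64}$ ($S{\left(J,a \right)} = a J + \frac{\left(1 + 8 a\right)^{2}}{64} a = J a + \frac{a \left(1 + 8 a\right)^{2}}{64}$)
$\frac{1}{-551213 + S{\left(239,-328 \right)}} = \frac{1}{-551213 + \frac{1}{64} \left(-328\right) \left(\left(1 + 8 \left(-328\right)\right)^{2} + 64 \cdot 239\right)} = \frac{1}{-551213 + \frac{1}{64} \left(-328\right) \left(\left(1 - 2624\right)^{2} + 15296\right)} = \frac{1}{-551213 + \frac{1}{64} \left(-328\right) \left(\left(-2623\right)^{2} + 15296\right)} = \frac{1}{-551213 + \frac{1}{64} \left(-328\right) \left(6880129 + 15296\right)} = \frac{1}{-551213 + \frac{1}{64} \left(-328\right) 6895425} = \frac{1}{-551213 - \frac{282712425}{8}} = \frac{1}{- \frac{287122129}{8}} = - \frac{8}{287122129}$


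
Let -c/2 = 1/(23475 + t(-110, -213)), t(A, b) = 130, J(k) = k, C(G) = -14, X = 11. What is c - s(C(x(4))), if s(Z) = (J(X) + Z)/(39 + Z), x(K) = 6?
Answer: 14153/118025 ≈ 0.11992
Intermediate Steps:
s(Z) = (11 + Z)/(39 + Z)
c = -2/23605 (c = -2/(23475 + 130) = -2/23605 ≈ -8.4728e-5)
c - s(C(x(4))) = -2/23605 - (11 - 14)/(39 - 14) = -2/23605 - (-3)/25 = -2/23605 - 1*(-3/25) = -2/23605 + 3/25 = 14153/118025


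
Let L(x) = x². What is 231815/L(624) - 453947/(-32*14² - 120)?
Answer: 22279728569/311111424 ≈ 71.613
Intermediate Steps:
231815/L(624) - 453947/(-32*14² - 120) = 231815/(624²) - 453947/(-32*14² - 120) = 231815/389376 - 453947/(-32*196 - 120) = 231815*(1/389376) - 453947/(-6272 - 120) = 231815/389376 - 453947/(-6392) = 231815/389376 - 453947*(-1/6392) = 231815/389376 + 453947/6392 = 22279728569/311111424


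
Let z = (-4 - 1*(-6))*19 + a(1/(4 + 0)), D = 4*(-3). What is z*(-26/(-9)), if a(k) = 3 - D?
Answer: 1378/9 ≈ 153.11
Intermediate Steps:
D = -12
a(k) = 15 (a(k) = 3 - 1*(-12) = 3 + 12 = 15)
z = 53 (z = (-4 - 1*(-6))*19 + 15 = (-4 + 6)*19 + 15 = 2*19 + 15 = 38 + 15 = 53)
z*(-26/(-9)) = 53*(-26/(-9)) = 53*(-26*(-1/9)) = 53*(26/9) = 1378/9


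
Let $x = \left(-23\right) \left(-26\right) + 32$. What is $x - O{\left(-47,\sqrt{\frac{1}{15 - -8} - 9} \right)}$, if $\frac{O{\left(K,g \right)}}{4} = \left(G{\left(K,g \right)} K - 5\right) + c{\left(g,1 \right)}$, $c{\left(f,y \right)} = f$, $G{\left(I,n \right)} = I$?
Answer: $-8186 - \frac{4 i \sqrt{4738}}{23} \approx -8186.0 - 11.971 i$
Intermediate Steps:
$O{\left(K,g \right)} = -20 + 4 g + 4 K^{2}$ ($O{\left(K,g \right)} = 4 \left(\left(K K - 5\right) + g\right) = 4 \left(\left(K^{2} - 5\right) + g\right) = 4 \left(\left(-5 + K^{2}\right) + g\right) = 4 \left(-5 + g + K^{2}\right) = -20 + 4 g + 4 K^{2}$)
$x = 630$ ($x = 598 + 32 = 630$)
$x - O{\left(-47,\sqrt{\frac{1}{15 - -8} - 9} \right)} = 630 - \left(-20 + 4 \sqrt{\frac{1}{15 - -8} - 9} + 4 \left(-47\right)^{2}\right) = 630 - \left(-20 + 4 \sqrt{\frac{1}{15 + 8} - 9} + 4 \cdot 2209\right) = 630 - \left(-20 + 4 \sqrt{\frac{1}{23} - 9} + 8836\right) = 630 - \left(-20 + 4 \sqrt{- \frac{206}{23}} + 8836\right) = 630 - \left(-20 + 4 \frac{i \sqrt{4738}}{23} + 8836\right) = 630 - \left(-20 + \frac{4 i \sqrt{4738}}{23} + 8836\right) = 630 - \left(8816 + \frac{4 i \sqrt{4738}}{23}\right) = -8186 - \frac{4 i \sqrt{4738}}{23}$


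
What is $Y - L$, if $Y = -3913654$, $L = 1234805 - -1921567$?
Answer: $-7070026$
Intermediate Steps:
$L = 3156372$ ($L = 1234805 + 1921567 = 3156372$)
$Y - L = -3913654 - 3156372 = -7070026$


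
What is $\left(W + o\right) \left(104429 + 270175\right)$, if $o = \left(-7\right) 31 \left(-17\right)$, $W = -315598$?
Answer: $-116842359036$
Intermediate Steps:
$o = 3689$ ($o = \left(-217\right) \left(-17\right) = 3689$)
$\left(W + o\right) \left(104429 + 270175\right) = \left(-315598 + 3689\right) \left(104429 + 270175\right) = \left(-311909\right) 374604 = -116842359036$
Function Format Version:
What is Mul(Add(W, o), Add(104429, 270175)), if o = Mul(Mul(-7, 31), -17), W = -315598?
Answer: -116842359036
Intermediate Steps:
o = 3689 (o = Mul(-217, -17) = 3689)
Mul(Add(W, o), Add(104429, 270175)) = Mul(Add(-315598, 3689), Add(104429, 270175)) = Mul(-311909, 374604) = -116842359036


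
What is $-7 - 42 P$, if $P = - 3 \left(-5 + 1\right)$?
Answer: $-511$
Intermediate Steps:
$P = 12$ ($P = \left(-3\right) \left(-4\right) = 12$)
$-7 - 42 P = -7 - 504 = -511$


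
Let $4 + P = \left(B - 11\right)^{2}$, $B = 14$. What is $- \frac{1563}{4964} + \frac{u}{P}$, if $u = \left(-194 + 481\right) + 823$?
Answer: $\frac{1100445}{4964} \approx 221.69$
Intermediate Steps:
$u = 1110$ ($u = 287 + 823 = 1110$)
$P = 5$ ($P = -4 + \left(14 - 11\right)^{2} = -4 + 3^{2} = -4 + 9 = 5$)
$- \frac{1563}{4964} + \frac{u}{P} = - \frac{1563}{4964} + \frac{1110}{5} = \left(-1563\right) \frac{1}{4964} + 1110 \cdot \frac{1}{5} = - \frac{1563}{4964} + 222 = \frac{1100445}{4964}$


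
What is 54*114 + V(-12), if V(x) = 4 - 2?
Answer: 6158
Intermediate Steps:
V(x) = 2
54*114 + V(-12) = 54*114 + 2 = 6156 + 2 = 6158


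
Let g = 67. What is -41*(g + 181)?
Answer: -10168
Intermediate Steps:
-41*(g + 181) = -41*(67 + 181) = -41*248 = -10168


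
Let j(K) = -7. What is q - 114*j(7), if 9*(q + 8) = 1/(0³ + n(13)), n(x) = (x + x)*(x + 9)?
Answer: 4066921/5148 ≈ 790.00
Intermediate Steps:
n(x) = 2*x*(9 + x) (n(x) = (2*x)*(9 + x) = 2*x*(9 + x))
q = -41183/5148 (q = -8 + 1/(9*(0³ + 2*13*(9 + 13))) = -8 + 1/(9*(0 + 2*13*22)) = -8 + 1/(9*(0 + 572)) = -8 + (⅑)/572 = -8 + (⅑)*(1/572) = -8 + 1/5148 = -41183/5148 ≈ -7.9998)
q - 114*j(7) = -41183/5148 - 114*(-7) = -41183/5148 + 798 = 4066921/5148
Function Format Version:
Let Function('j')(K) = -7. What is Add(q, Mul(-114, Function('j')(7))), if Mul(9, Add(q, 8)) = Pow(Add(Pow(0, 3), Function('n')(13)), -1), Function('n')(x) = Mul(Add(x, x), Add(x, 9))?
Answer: Rational(4066921, 5148) ≈ 790.00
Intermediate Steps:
Function('n')(x) = Mul(2, x, Add(9, x)) (Function('n')(x) = Mul(Mul(2, x), Add(9, x)) = Mul(2, x, Add(9, x)))
q = Rational(-41183, 5148) (q = Add(-8, Mul(Rational(1, 9), Pow(Add(Pow(0, 3), Mul(2, 13, Add(9, 13))), -1))) = Add(-8, Mul(Rational(1, 9), Pow(Add(0, Mul(2, 13, 22)), -1))) = Add(-8, Mul(Rational(1, 9), Pow(Add(0, 572), -1))) = Add(-8, Mul(Rational(1, 9), Pow(572, -1))) = Add(-8, Mul(Rational(1, 9), Rational(1, 572))) = Add(-8, Rational(1, 5148)) = Rational(-41183, 5148) ≈ -7.9998)
Add(q, Mul(-114, Function('j')(7))) = Add(Rational(-41183, 5148), Mul(-114, -7)) = Add(Rational(-41183, 5148), 798) = Rational(4066921, 5148)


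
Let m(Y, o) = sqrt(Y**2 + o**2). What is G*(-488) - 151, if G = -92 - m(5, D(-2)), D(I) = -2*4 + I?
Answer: 44745 + 2440*sqrt(5) ≈ 50201.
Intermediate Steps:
D(I) = -8 + I
G = -92 - 5*sqrt(5) (G = -92 - sqrt(5**2 + (-8 - 2)**2) = -92 - sqrt(25 + (-10)**2) = -92 - sqrt(25 + 100) = -92 - sqrt(125) = -92 - 5*sqrt(5) ≈ -103.18)
G*(-488) - 151 = (-92 - 5*sqrt(5))*(-488) - 151 = (44896 + 2440*sqrt(5)) - 151 = 44745 + 2440*sqrt(5)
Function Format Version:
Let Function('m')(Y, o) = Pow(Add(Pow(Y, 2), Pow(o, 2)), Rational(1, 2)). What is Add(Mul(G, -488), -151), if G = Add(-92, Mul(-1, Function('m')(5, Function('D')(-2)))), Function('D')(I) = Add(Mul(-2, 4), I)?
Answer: Add(44745, Mul(2440, Pow(5, Rational(1, 2)))) ≈ 50201.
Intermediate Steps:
Function('D')(I) = Add(-8, I)
G = Add(-92, Mul(-5, Pow(5, Rational(1, 2)))) (G = Add(-92, Mul(-1, Pow(Add(Pow(5, 2), Pow(Add(-8, -2), 2)), Rational(1, 2)))) = Add(-92, Mul(-1, Pow(Add(25, Pow(-10, 2)), Rational(1, 2)))) = Add(-92, Mul(-1, Pow(Add(25, 100), Rational(1, 2)))) = Add(-92, Mul(-1, Pow(125, Rational(1, 2)))) = Add(-92, Mul(-1, Mul(5, Pow(5, Rational(1, 2))))) = Add(-92, Mul(-5, Pow(5, Rational(1, 2)))) ≈ -103.18)
Add(Mul(G, -488), -151) = Add(Mul(Add(-92, Mul(-5, Pow(5, Rational(1, 2)))), -488), -151) = Add(Add(44896, Mul(2440, Pow(5, Rational(1, 2)))), -151) = Add(44745, Mul(2440, Pow(5, Rational(1, 2))))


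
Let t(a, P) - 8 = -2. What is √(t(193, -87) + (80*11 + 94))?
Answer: 14*√5 ≈ 31.305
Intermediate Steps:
t(a, P) = 6 (t(a, P) = 8 - 2 = 6)
√(t(193, -87) + (80*11 + 94)) = √(6 + (80*11 + 94)) = √(6 + (880 + 94)) = √(6 + 974) = √980 = 14*√5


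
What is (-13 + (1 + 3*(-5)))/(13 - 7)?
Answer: -9/2 ≈ -4.5000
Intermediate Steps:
(-13 + (1 + 3*(-5)))/(13 - 7) = (-13 + (1 - 15))/6 = (-13 - 14)*(⅙) = -27*⅙ = -9/2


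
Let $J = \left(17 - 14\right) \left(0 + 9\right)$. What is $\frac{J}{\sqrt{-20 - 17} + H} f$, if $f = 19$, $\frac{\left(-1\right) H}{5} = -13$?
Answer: $\frac{33345}{4262} - \frac{513 i \sqrt{37}}{4262} \approx 7.8238 - 0.73216 i$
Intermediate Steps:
$H = 65$ ($H = \left(-5\right) \left(-13\right) = 65$)
$J = 27$ ($J = 3 \cdot 9 = 27$)
$\frac{J}{\sqrt{-20 - 17} + H} f = \frac{1}{\sqrt{-20 - 17} + 65} \cdot 27 \cdot 19 = \frac{1}{\sqrt{-37} + 65} \cdot 27 \cdot 19 = \frac{1}{i \sqrt{37} + 65} \cdot 27 \cdot 19 = \frac{1}{65 + i \sqrt{37}} \cdot 27 \cdot 19 = \frac{27}{65 + i \sqrt{37}} \cdot 19 = \frac{513}{65 + i \sqrt{37}}$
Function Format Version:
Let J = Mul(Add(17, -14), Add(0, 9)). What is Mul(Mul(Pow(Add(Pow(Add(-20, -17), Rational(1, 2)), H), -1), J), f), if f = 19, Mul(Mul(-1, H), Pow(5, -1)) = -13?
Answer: Add(Rational(33345, 4262), Mul(Rational(-513, 4262), I, Pow(37, Rational(1, 2)))) ≈ Add(7.8238, Mul(-0.73216, I))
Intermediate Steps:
H = 65 (H = Mul(-5, -13) = 65)
J = 27 (J = Mul(3, 9) = 27)
Mul(Mul(Pow(Add(Pow(Add(-20, -17), Rational(1, 2)), H), -1), J), f) = Mul(Mul(Pow(Add(Pow(Add(-20, -17), Rational(1, 2)), 65), -1), 27), 19) = Mul(Mul(Pow(Add(Pow(-37, Rational(1, 2)), 65), -1), 27), 19) = Mul(Mul(Pow(Add(Mul(I, Pow(37, Rational(1, 2))), 65), -1), 27), 19) = Mul(Mul(Pow(Add(65, Mul(I, Pow(37, Rational(1, 2)))), -1), 27), 19) = Mul(Mul(27, Pow(Add(65, Mul(I, Pow(37, Rational(1, 2)))), -1)), 19) = Mul(513, Pow(Add(65, Mul(I, Pow(37, Rational(1, 2)))), -1))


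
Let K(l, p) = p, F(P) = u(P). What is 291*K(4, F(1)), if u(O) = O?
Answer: 291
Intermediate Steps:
F(P) = P
291*K(4, F(1)) = 291*1 = 291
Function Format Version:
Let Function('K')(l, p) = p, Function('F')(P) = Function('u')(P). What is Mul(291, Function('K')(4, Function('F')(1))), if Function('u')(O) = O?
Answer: 291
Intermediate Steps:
Function('F')(P) = P
Mul(291, Function('K')(4, Function('F')(1))) = Mul(291, 1) = 291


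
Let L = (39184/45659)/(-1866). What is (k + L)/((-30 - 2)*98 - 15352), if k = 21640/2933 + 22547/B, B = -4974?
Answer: -196434045577151/1276654282071144368 ≈ -0.00015387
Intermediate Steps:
L = -19592/42599847 (L = (39184*(1/45659))*(-1/1866) = (39184/45659)*(-1/1866) = -19592/42599847 ≈ -0.00045991)
k = 41507009/14588742 (k = 21640/2933 + 22547/(-4974) = 21640*(1/2933) + 22547*(-1/4974) = 21640/2933 - 22547/4974 = 41507009/14588742 ≈ 2.8451)
(k + L)/((-30 - 2)*98 - 15352) = (41507009/14588742 - 19592/42599847)/((-30 - 2)*98 - 15352) = 196434045577151/(69053130791386*(-32*98 - 15352)) = 196434045577151/(69053130791386*(-3136 - 15352)) = (196434045577151/69053130791386)/(-18488) = (196434045577151/69053130791386)*(-1/18488) = -196434045577151/1276654282071144368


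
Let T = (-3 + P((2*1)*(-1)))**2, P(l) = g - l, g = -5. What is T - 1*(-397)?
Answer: 433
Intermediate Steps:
P(l) = -5 - l
T = 36 (T = (-3 + (-5 - 2*1*(-1)))**2 = (-3 + (-5 - 2*(-1)))**2 = (-3 + (-5 - 1*(-2)))**2 = (-3 + (-5 + 2))**2 = (-3 - 3)**2 = (-6)**2 = 36)
T - 1*(-397) = 36 - 1*(-397) = 36 + 397 = 433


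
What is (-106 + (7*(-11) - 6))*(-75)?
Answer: 14175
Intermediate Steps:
(-106 + (7*(-11) - 6))*(-75) = (-106 + (-77 - 6))*(-75) = (-106 - 83)*(-75) = -189*(-75) = 14175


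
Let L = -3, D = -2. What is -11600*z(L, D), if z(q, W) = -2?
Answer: 23200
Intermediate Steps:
-11600*z(L, D) = -11600*(-2) = 23200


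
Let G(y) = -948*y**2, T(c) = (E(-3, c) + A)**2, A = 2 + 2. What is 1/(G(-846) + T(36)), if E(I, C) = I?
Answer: -1/678498767 ≈ -1.4738e-9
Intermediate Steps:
A = 4
T(c) = 1 (T(c) = (-3 + 4)**2 = 1**2 = 1)
1/(G(-846) + T(36)) = 1/(-948*(-846)**2 + 1) = 1/(-948*715716 + 1) = 1/(-678498768 + 1) = 1/(-678498767) = -1/678498767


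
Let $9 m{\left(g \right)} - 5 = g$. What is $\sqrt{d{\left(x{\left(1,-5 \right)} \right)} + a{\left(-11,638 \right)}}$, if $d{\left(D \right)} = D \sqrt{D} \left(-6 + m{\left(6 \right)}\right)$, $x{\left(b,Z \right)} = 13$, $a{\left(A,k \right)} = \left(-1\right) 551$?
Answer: $\frac{\sqrt{-4959 - 559 \sqrt{13}}}{3} \approx 27.838 i$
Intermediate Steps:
$a{\left(A,k \right)} = -551$
$m{\left(g \right)} = \frac{5}{9} + \frac{g}{9}$
$d{\left(D \right)} = - \frac{43 D^{\frac{3}{2}}}{9}$ ($d{\left(D \right)} = D \sqrt{D} \left(-6 + \left(\frac{5}{9} + \frac{1}{9} \cdot 6\right)\right) = D^{\frac{3}{2}} \left(-6 + \left(\frac{5}{9} + \frac{2}{3}\right)\right) = D^{\frac{3}{2}} \left(-6 + \frac{11}{9}\right) = D^{\frac{3}{2}} \left(- \frac{43}{9}\right) = - \frac{43 D^{\frac{3}{2}}}{9}$)
$\sqrt{d{\left(x{\left(1,-5 \right)} \right)} + a{\left(-11,638 \right)}} = \sqrt{- \frac{43 \cdot 13^{\frac{3}{2}}}{9} - 551} = \sqrt{- \frac{43 \cdot 13 \sqrt{13}}{9} - 551} = \sqrt{- \frac{559 \sqrt{13}}{9} - 551} = \sqrt{-551 - \frac{559 \sqrt{13}}{9}}$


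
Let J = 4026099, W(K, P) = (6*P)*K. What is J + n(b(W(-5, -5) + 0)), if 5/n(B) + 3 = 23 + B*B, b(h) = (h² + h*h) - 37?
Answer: 8139449157581516/2021671389 ≈ 4.0261e+6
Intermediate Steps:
W(K, P) = 6*K*P
b(h) = -37 + 2*h² (b(h) = (h² + h²) - 37 = 2*h² - 37 = -37 + 2*h²)
n(B) = 5/(20 + B²) (n(B) = 5/(-3 + (23 + B*B)) = 5/(-3 + (23 + B²)) = 5/(20 + B²))
J + n(b(W(-5, -5) + 0)) = 4026099 + 5/(20 + (-37 + 2*(6*(-5)*(-5) + 0)²)²) = 4026099 + 5/(20 + (-37 + 2*(150 + 0)²)²) = 4026099 + 5/(20 + (-37 + 2*150²)²) = 4026099 + 5/(20 + (-37 + 2*22500)²) = 4026099 + 5/(20 + (-37 + 45000)²) = 4026099 + 5/(20 + 44963²) = 4026099 + 5/(20 + 2021671369) = 4026099 + 5/2021671389 = 8139449157581516/2021671389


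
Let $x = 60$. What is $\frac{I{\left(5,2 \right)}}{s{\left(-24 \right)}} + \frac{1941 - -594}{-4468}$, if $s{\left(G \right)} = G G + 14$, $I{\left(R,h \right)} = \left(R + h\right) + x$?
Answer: $- \frac{598147}{1318060} \approx -0.45381$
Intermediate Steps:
$I{\left(R,h \right)} = 60 + R + h$ ($I{\left(R,h \right)} = \left(R + h\right) + 60 = 60 + R + h$)
$s{\left(G \right)} = 14 + G^{2}$ ($s{\left(G \right)} = G^{2} + 14 = 14 + G^{2}$)
$\frac{I{\left(5,2 \right)}}{s{\left(-24 \right)}} + \frac{1941 - -594}{-4468} = \frac{60 + 5 + 2}{14 + \left(-24\right)^{2}} + \frac{1941 - -594}{-4468} = \frac{67}{14 + 576} + \left(1941 + 594\right) \left(- \frac{1}{4468}\right) = \frac{67}{590} + 2535 \left(- \frac{1}{4468}\right) = 67 \cdot \frac{1}{590} - \frac{2535}{4468} = \frac{67}{590} - \frac{2535}{4468} = - \frac{598147}{1318060}$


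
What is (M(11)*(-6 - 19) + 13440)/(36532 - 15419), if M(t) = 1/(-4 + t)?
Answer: 94055/147791 ≈ 0.63640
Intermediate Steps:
(M(11)*(-6 - 19) + 13440)/(36532 - 15419) = ((-6 - 19)/(-4 + 11) + 13440)/(36532 - 15419) = (-25/7 + 13440)/21113 = ((⅐)*(-25) + 13440)*(1/21113) = (-25/7 + 13440)*(1/21113) = (94055/7)*(1/21113) = 94055/147791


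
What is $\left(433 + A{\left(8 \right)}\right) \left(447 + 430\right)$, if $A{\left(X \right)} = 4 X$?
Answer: $407805$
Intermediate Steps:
$\left(433 + A{\left(8 \right)}\right) \left(447 + 430\right) = \left(433 + 4 \cdot 8\right) \left(447 + 430\right) = \left(433 + 32\right) 877 = 465 \cdot 877 = 407805$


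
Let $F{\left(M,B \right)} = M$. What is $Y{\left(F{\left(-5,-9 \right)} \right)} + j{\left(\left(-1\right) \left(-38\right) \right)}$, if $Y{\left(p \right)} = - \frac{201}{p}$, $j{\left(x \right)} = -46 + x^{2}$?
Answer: $\frac{7191}{5} \approx 1438.2$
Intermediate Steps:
$Y{\left(F{\left(-5,-9 \right)} \right)} + j{\left(\left(-1\right) \left(-38\right) \right)} = - \frac{201}{-5} - \left(46 - \left(\left(-1\right) \left(-38\right)\right)^{2}\right) = \left(-201\right) \left(- \frac{1}{5}\right) - \left(46 - 38^{2}\right) = \frac{201}{5} + \left(-46 + 1444\right) = \frac{201}{5} + 1398 = \frac{7191}{5}$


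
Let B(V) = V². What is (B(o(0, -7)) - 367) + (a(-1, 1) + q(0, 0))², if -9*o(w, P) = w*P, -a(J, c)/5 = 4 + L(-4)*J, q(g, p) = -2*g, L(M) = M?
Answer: 1233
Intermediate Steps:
a(J, c) = -20 + 20*J (a(J, c) = -5*(4 - 4*J) = -20 + 20*J)
o(w, P) = -P*w/9 (o(w, P) = -w*P/9 = -P*w/9)
(B(o(0, -7)) - 367) + (a(-1, 1) + q(0, 0))² = ((-⅑*(-7)*0)² - 367) + ((-20 + 20*(-1)) - 2*0)² = (0² - 367) + ((-20 - 20) + 0)² = (0 - 367) + (-40 + 0)² = -367 + (-40)² = -367 + 1600 = 1233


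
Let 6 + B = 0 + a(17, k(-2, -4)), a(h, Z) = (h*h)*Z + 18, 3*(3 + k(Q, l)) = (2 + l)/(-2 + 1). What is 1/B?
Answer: -3/1987 ≈ -0.0015098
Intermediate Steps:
k(Q, l) = -11/3 - l/3 (k(Q, l) = -3 + ((2 + l)/(-2 + 1))/3 = -3 + ((2 + l)/(-1))/3 = -3 + ((2 + l)*(-1))/3 = -3 + (-2 - l)/3 = -3 + (-⅔ - l/3) = -11/3 - l/3)
a(h, Z) = 18 + Z*h² (a(h, Z) = h²*Z + 18 = Z*h² + 18 = 18 + Z*h²)
B = -1987/3 (B = -6 + (0 + (18 + (-11/3 - ⅓*(-4))*17²)) = -6 + (0 + (18 + (-11/3 + 4/3)*289)) = -6 + (0 + (18 - 7/3*289)) = -6 + (0 + (18 - 2023/3)) = -6 + (0 - 1969/3) = -6 - 1969/3 = -1987/3 ≈ -662.33)
1/B = 1/(-1987/3) = -3/1987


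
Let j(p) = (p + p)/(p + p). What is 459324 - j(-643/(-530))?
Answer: 459323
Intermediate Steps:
j(p) = 1 (j(p) = (2*p)/((2*p)) = (2*p)*(1/(2*p)) = 1)
459324 - j(-643/(-530)) = 459324 - 1*1 = 459324 - 1 = 459323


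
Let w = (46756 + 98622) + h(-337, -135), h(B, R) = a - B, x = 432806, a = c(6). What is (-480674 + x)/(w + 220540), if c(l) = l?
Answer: -15956/122087 ≈ -0.13069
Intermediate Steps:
a = 6
h(B, R) = 6 - B
w = 145721 (w = (46756 + 98622) + (6 - 1*(-337)) = 145378 + (6 + 337) = 145378 + 343 = 145721)
(-480674 + x)/(w + 220540) = (-480674 + 432806)/(145721 + 220540) = -47868/366261 = -47868*1/366261 = -15956/122087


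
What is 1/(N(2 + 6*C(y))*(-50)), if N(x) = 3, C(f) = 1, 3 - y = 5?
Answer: -1/150 ≈ -0.0066667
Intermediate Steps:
y = -2 (y = 3 - 1*5 = 3 - 5 = -2)
1/(N(2 + 6*C(y))*(-50)) = 1/(3*(-50)) = 1/(-150) = -1/150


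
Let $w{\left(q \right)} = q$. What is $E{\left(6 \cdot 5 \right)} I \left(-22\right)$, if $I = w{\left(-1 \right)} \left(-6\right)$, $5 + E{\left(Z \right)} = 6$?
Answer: $-132$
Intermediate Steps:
$E{\left(Z \right)} = 1$ ($E{\left(Z \right)} = -5 + 6 = 1$)
$I = 6$ ($I = \left(-1\right) \left(-6\right) = 6$)
$E{\left(6 \cdot 5 \right)} I \left(-22\right) = 1 \cdot 6 \left(-22\right) = 6 \left(-22\right) = -132$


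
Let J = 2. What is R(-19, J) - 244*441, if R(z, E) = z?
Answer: -107623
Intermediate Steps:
R(-19, J) - 244*441 = -19 - 244*441 = -19 - 107604 = -107623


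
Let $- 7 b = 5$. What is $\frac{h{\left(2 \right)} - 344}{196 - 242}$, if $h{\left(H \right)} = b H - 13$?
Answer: $\frac{2509}{322} \approx 7.7919$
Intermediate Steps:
$b = - \frac{5}{7}$ ($b = \left(- \frac{1}{7}\right) 5 = - \frac{5}{7} \approx -0.71429$)
$h{\left(H \right)} = -13 - \frac{5 H}{7}$ ($h{\left(H \right)} = - \frac{5 H}{7} - 13 = -13 - \frac{5 H}{7}$)
$\frac{h{\left(2 \right)} - 344}{196 - 242} = \frac{\left(-13 - \frac{10}{7}\right) - 344}{196 - 242} = \frac{\left(-13 - \frac{10}{7}\right) - 344}{-46} = \left(- \frac{101}{7} - 344\right) \left(- \frac{1}{46}\right) = \left(- \frac{2509}{7}\right) \left(- \frac{1}{46}\right) = \frac{2509}{322}$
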